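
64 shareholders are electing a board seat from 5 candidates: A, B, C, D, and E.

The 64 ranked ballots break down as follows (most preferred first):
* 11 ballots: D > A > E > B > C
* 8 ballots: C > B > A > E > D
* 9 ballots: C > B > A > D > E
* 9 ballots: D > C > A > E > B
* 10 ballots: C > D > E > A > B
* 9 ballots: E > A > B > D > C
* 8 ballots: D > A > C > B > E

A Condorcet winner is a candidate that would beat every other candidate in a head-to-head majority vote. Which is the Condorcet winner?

D

D vs A: 38–26
D vs B: 38–26
D vs C: 37–27
D vs E: 47–17
D beats every other candidate.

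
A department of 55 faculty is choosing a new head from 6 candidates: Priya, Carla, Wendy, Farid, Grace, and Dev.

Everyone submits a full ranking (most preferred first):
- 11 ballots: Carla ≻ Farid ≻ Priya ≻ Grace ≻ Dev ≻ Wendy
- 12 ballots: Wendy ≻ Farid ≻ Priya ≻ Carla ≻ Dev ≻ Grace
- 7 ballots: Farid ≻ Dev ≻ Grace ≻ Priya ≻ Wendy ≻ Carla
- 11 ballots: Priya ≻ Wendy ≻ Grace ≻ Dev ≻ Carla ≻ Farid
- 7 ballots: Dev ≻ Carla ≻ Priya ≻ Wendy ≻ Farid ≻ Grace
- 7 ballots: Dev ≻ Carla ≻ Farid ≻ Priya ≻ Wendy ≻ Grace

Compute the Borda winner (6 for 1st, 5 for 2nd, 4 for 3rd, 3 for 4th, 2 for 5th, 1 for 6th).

Priya

Priya: 11×4 + 12×4 + 7×3 + 11×6 + 7×4 + 7×3 = 228
Carla: 11×6 + 12×3 + 7×1 + 11×2 + 7×5 + 7×5 = 201
Wendy: 11×1 + 12×6 + 7×2 + 11×5 + 7×3 + 7×2 = 187
Farid: 11×5 + 12×5 + 7×6 + 11×1 + 7×2 + 7×4 = 210
Grace: 11×3 + 12×1 + 7×4 + 11×4 + 7×1 + 7×1 = 131
Dev: 11×2 + 12×2 + 7×5 + 11×3 + 7×6 + 7×6 = 198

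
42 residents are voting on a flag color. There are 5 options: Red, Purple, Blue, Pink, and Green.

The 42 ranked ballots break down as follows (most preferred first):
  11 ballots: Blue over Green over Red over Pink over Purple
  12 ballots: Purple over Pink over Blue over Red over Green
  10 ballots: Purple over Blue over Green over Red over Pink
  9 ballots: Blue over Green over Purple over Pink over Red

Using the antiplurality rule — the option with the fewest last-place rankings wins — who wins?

Blue

Last-place votes: Red 9, Purple 11, Blue 0, Pink 10, Green 12.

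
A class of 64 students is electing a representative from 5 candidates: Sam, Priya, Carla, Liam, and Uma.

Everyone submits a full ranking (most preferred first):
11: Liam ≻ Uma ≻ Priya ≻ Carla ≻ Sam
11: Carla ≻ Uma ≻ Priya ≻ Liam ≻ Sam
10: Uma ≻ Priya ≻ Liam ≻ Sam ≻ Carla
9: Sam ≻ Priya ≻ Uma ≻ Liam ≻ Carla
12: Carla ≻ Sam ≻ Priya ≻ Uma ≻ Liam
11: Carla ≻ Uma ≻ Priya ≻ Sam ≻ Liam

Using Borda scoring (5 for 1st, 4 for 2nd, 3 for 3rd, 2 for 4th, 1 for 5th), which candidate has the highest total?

Uma

Sam: 11×1 + 11×1 + 10×2 + 9×5 + 12×4 + 11×2 = 157
Priya: 11×3 + 11×3 + 10×4 + 9×4 + 12×3 + 11×3 = 211
Carla: 11×2 + 11×5 + 10×1 + 9×1 + 12×5 + 11×5 = 211
Liam: 11×5 + 11×2 + 10×3 + 9×2 + 12×1 + 11×1 = 148
Uma: 11×4 + 11×4 + 10×5 + 9×3 + 12×2 + 11×4 = 233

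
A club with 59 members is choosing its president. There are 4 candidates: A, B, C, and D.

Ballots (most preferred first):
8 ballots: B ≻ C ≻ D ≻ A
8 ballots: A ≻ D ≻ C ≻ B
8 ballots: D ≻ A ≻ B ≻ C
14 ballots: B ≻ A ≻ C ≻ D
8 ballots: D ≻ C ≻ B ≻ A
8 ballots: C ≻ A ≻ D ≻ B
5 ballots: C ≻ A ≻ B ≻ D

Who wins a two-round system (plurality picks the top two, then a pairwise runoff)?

D

Round 1 first-place votes: A 8, B 22, C 13, D 16. B and D advance.
Runoff: B is ranked above D on 27 ballots, D above B on 32.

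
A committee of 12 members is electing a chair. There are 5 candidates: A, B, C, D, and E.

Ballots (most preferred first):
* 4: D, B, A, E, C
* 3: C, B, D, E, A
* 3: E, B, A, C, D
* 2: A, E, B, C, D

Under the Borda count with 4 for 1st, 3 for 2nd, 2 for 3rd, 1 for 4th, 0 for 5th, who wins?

A: 4×2 + 3×0 + 3×2 + 2×4 = 22
B: 4×3 + 3×3 + 3×3 + 2×2 = 34
C: 4×0 + 3×4 + 3×1 + 2×1 = 17
D: 4×4 + 3×2 + 3×0 + 2×0 = 22
E: 4×1 + 3×1 + 3×4 + 2×3 = 25

B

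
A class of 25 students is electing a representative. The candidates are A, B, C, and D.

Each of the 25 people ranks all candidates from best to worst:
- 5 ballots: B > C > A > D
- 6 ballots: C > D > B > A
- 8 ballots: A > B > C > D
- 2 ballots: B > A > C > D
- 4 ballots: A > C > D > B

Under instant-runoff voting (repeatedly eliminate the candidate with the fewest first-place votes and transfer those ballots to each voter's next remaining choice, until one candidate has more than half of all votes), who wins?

B

Round 1: A 12, B 7, C 6, D 0. D eliminated.
Round 2: A 12, B 7, C 6. C eliminated.
Round 3: A 12, B 13. B has a majority (≥13).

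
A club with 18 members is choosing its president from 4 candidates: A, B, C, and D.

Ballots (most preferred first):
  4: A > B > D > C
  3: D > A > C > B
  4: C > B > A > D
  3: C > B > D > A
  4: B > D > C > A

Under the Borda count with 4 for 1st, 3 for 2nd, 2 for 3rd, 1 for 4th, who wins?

B

A: 4×4 + 3×3 + 4×2 + 3×1 + 4×1 = 40
B: 4×3 + 3×1 + 4×3 + 3×3 + 4×4 = 52
C: 4×1 + 3×2 + 4×4 + 3×4 + 4×2 = 46
D: 4×2 + 3×4 + 4×1 + 3×2 + 4×3 = 42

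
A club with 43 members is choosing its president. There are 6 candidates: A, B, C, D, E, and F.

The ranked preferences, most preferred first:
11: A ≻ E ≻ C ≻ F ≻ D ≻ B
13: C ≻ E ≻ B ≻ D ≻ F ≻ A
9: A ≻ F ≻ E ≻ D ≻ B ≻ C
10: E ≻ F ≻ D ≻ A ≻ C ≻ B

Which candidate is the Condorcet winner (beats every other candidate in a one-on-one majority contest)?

E

E vs A: 23–20
E vs B: 43–0
E vs C: 30–13
E vs D: 43–0
E vs F: 34–9
E beats every other candidate.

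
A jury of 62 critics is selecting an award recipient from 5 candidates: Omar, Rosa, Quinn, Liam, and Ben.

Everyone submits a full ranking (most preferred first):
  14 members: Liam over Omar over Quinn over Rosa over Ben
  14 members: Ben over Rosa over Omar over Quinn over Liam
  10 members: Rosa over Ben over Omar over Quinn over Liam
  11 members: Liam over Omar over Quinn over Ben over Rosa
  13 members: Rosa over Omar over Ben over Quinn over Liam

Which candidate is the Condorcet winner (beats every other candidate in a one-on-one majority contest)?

Rosa vs Omar: 37–25
Rosa vs Quinn: 37–25
Rosa vs Liam: 37–25
Rosa vs Ben: 37–25
Rosa beats every other candidate.

Rosa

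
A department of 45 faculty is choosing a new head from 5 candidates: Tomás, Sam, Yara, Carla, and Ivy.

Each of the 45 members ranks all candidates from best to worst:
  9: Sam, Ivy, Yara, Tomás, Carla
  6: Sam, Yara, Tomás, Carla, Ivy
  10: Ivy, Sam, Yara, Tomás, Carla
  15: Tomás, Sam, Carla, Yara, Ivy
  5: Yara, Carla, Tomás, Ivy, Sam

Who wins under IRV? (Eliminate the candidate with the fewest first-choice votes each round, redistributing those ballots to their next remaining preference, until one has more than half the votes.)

Sam

Round 1: Tomás 15, Sam 15, Yara 5, Carla 0, Ivy 10. Carla eliminated.
Round 2: Tomás 15, Sam 15, Yara 5, Ivy 10. Yara eliminated.
Round 3: Tomás 20, Sam 15, Ivy 10. Ivy eliminated.
Round 4: Tomás 20, Sam 25. Sam has a majority (≥23).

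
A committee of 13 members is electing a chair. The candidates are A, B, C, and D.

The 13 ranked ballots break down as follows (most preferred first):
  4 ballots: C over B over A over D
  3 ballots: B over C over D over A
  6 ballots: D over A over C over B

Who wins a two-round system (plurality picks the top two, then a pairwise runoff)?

Round 1 first-place votes: A 0, B 3, C 4, D 6. D and C advance.
Runoff: D is ranked above C on 6 ballots, C above D on 7.

C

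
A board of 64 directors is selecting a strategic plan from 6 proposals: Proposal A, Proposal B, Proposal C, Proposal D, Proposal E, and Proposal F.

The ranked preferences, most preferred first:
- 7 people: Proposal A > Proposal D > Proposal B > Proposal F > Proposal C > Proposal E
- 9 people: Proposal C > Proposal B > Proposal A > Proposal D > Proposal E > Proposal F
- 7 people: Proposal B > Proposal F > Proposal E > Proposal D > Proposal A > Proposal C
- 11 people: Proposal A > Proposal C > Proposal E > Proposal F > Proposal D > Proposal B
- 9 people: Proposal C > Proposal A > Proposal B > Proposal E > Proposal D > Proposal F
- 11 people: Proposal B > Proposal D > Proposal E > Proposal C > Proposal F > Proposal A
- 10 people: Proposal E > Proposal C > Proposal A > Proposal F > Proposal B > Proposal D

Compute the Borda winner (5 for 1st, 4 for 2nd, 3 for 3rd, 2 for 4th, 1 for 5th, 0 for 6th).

Proposal A: 7×5 + 9×3 + 7×1 + 11×5 + 9×4 + 11×0 + 10×3 = 190
Proposal B: 7×3 + 9×4 + 7×5 + 11×0 + 9×3 + 11×5 + 10×1 = 184
Proposal C: 7×1 + 9×5 + 7×0 + 11×4 + 9×5 + 11×2 + 10×4 = 203
Proposal D: 7×4 + 9×2 + 7×2 + 11×1 + 9×1 + 11×4 + 10×0 = 124
Proposal E: 7×0 + 9×1 + 7×3 + 11×3 + 9×2 + 11×3 + 10×5 = 164
Proposal F: 7×2 + 9×0 + 7×4 + 11×2 + 9×0 + 11×1 + 10×2 = 95

Proposal C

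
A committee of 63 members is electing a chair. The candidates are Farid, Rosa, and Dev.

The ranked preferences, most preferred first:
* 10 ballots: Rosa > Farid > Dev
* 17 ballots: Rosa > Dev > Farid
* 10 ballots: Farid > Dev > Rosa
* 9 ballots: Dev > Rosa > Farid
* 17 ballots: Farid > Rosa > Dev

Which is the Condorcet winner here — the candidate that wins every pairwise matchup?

Rosa vs Farid: 36–27
Rosa vs Dev: 44–19
Rosa beats every other candidate.

Rosa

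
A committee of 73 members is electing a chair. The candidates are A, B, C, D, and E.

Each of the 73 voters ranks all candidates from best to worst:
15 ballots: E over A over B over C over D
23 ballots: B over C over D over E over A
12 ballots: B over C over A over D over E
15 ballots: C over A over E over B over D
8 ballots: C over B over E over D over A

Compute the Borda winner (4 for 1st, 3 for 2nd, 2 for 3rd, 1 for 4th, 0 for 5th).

A: 15×3 + 23×0 + 12×2 + 15×3 + 8×0 = 114
B: 15×2 + 23×4 + 12×4 + 15×1 + 8×3 = 209
C: 15×1 + 23×3 + 12×3 + 15×4 + 8×4 = 212
D: 15×0 + 23×2 + 12×1 + 15×0 + 8×1 = 66
E: 15×4 + 23×1 + 12×0 + 15×2 + 8×2 = 129

C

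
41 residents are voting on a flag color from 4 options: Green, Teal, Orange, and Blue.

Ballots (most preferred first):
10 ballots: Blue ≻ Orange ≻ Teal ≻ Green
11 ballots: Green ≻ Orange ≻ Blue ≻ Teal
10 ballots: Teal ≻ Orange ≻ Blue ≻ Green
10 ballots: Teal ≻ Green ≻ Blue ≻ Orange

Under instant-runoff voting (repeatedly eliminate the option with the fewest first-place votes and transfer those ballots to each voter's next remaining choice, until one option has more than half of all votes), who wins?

Round 1: Green 11, Teal 20, Orange 0, Blue 10. Orange eliminated.
Round 2: Green 11, Teal 20, Blue 10. Blue eliminated.
Round 3: Green 11, Teal 30. Teal has a majority (≥21).

Teal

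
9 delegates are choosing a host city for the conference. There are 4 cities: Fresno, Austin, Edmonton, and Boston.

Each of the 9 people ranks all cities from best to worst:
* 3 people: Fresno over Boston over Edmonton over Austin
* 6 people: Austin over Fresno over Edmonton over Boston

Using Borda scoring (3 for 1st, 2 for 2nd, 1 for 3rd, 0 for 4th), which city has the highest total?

Fresno

Fresno: 3×3 + 6×2 = 21
Austin: 3×0 + 6×3 = 18
Edmonton: 3×1 + 6×1 = 9
Boston: 3×2 + 6×0 = 6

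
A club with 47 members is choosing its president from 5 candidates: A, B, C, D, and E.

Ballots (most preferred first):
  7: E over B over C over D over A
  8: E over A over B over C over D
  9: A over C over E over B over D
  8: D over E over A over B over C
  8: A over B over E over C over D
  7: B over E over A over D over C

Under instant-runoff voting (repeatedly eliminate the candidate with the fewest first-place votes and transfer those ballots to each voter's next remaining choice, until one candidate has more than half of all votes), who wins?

E

Round 1: A 17, B 7, C 0, D 8, E 15. C eliminated.
Round 2: A 17, B 7, D 8, E 15. B eliminated.
Round 3: A 17, D 8, E 22. D eliminated.
Round 4: A 17, E 30. E has a majority (≥24).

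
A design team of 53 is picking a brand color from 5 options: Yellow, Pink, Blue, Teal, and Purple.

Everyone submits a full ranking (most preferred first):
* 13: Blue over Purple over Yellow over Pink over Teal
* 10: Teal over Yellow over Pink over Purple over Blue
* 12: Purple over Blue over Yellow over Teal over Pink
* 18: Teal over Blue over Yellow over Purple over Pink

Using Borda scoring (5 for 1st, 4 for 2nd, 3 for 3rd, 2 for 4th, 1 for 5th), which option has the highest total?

Yellow: 13×3 + 10×4 + 12×3 + 18×3 = 169
Pink: 13×2 + 10×3 + 12×1 + 18×1 = 86
Blue: 13×5 + 10×1 + 12×4 + 18×4 = 195
Teal: 13×1 + 10×5 + 12×2 + 18×5 = 177
Purple: 13×4 + 10×2 + 12×5 + 18×2 = 168

Blue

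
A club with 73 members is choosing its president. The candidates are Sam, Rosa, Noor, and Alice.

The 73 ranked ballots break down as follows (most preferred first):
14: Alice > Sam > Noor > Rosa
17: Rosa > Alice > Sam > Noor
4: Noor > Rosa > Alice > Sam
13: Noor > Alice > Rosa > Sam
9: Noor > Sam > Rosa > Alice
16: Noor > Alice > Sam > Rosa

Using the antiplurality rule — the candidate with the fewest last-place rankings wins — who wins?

Alice

Last-place votes: Sam 17, Rosa 30, Noor 17, Alice 9.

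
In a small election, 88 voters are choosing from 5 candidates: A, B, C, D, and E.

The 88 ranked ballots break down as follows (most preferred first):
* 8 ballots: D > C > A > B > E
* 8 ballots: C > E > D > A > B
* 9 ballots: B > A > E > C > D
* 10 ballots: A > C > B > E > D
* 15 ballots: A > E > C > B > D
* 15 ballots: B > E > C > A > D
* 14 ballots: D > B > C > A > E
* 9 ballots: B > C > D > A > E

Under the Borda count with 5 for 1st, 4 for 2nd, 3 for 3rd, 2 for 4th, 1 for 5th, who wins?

A: 8×3 + 8×2 + 9×4 + 10×5 + 15×5 + 15×2 + 14×2 + 9×2 = 277
B: 8×2 + 8×1 + 9×5 + 10×3 + 15×2 + 15×5 + 14×4 + 9×5 = 305
C: 8×4 + 8×5 + 9×2 + 10×4 + 15×3 + 15×3 + 14×3 + 9×4 = 298
D: 8×5 + 8×3 + 9×1 + 10×1 + 15×1 + 15×1 + 14×5 + 9×3 = 210
E: 8×1 + 8×4 + 9×3 + 10×2 + 15×4 + 15×4 + 14×1 + 9×1 = 230

B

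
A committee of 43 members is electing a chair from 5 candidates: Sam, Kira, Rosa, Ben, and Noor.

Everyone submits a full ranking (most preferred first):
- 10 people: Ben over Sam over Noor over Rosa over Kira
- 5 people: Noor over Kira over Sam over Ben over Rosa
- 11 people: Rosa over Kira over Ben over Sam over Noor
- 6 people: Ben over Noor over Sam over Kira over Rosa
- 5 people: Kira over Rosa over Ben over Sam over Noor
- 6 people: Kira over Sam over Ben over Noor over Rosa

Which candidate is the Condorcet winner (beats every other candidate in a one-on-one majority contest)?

Kira vs Sam: 27–16
Kira vs Rosa: 22–21
Kira vs Ben: 27–16
Kira vs Noor: 22–21
Kira beats every other candidate.

Kira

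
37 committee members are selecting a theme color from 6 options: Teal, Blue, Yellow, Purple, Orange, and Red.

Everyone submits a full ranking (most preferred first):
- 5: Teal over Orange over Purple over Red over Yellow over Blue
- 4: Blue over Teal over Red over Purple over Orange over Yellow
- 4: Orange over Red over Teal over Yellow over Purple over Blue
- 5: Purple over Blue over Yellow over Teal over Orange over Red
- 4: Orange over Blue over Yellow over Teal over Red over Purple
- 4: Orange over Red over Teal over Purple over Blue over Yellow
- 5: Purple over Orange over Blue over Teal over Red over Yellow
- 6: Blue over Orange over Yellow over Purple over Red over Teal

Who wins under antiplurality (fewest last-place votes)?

Last-place votes: Teal 6, Blue 9, Yellow 13, Purple 4, Orange 0, Red 5.

Orange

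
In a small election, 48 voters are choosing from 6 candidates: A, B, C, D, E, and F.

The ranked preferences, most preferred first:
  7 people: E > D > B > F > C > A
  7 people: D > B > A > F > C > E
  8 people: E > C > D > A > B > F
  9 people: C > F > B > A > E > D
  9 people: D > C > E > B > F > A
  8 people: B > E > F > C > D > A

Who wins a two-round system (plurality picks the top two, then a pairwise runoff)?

Round 1 first-place votes: A 0, B 8, C 9, D 16, E 15, F 0. D and E advance.
Runoff: D is ranked above E on 16 ballots, E above D on 32.

E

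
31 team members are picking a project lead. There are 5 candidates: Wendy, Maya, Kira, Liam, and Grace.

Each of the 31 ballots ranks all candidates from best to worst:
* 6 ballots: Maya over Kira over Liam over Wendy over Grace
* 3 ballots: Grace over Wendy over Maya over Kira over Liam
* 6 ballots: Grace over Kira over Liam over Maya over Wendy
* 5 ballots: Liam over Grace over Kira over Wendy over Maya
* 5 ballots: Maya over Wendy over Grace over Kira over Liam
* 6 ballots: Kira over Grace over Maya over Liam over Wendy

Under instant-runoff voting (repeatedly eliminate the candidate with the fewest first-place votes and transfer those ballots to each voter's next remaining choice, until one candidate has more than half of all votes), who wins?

Grace

Round 1: Wendy 0, Maya 11, Kira 6, Liam 5, Grace 9. Wendy eliminated.
Round 2: Maya 11, Kira 6, Liam 5, Grace 9. Liam eliminated.
Round 3: Maya 11, Kira 6, Grace 14. Kira eliminated.
Round 4: Maya 11, Grace 20. Grace has a majority (≥16).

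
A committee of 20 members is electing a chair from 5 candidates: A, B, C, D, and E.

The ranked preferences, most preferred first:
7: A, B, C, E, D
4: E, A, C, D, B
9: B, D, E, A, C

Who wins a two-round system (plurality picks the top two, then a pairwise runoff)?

Round 1 first-place votes: A 7, B 9, C 0, D 0, E 4. B and A advance.
Runoff: B is ranked above A on 9 ballots, A above B on 11.

A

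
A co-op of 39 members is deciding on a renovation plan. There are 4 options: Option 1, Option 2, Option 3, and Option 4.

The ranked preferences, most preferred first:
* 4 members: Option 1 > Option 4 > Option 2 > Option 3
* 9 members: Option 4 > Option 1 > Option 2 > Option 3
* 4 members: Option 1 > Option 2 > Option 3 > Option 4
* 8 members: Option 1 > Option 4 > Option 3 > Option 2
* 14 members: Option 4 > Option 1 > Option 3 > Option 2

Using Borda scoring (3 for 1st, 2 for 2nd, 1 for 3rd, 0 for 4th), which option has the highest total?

Option 1: 4×3 + 9×2 + 4×3 + 8×3 + 14×2 = 94
Option 2: 4×1 + 9×1 + 4×2 + 8×0 + 14×0 = 21
Option 3: 4×0 + 9×0 + 4×1 + 8×1 + 14×1 = 26
Option 4: 4×2 + 9×3 + 4×0 + 8×2 + 14×3 = 93

Option 1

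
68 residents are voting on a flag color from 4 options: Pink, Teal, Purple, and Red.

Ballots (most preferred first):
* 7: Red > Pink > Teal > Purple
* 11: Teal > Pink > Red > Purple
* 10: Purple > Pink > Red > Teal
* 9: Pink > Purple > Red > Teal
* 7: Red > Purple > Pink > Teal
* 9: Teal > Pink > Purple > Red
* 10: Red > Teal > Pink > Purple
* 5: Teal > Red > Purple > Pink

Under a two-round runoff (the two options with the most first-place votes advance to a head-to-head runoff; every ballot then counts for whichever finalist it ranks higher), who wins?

Red

Round 1 first-place votes: Pink 9, Teal 25, Purple 10, Red 24. Teal and Red advance.
Runoff: Teal is ranked above Red on 25 ballots, Red above Teal on 43.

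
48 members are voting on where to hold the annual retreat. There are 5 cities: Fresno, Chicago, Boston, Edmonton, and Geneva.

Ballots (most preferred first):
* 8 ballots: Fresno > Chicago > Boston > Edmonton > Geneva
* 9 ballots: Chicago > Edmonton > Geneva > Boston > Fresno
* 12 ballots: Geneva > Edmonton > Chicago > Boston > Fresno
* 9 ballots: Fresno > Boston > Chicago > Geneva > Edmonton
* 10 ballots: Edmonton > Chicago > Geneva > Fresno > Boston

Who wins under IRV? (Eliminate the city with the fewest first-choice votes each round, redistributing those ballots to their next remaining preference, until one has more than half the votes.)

Round 1: Fresno 17, Chicago 9, Boston 0, Edmonton 10, Geneva 12. Boston eliminated.
Round 2: Fresno 17, Chicago 9, Edmonton 10, Geneva 12. Chicago eliminated.
Round 3: Fresno 17, Edmonton 19, Geneva 12. Geneva eliminated.
Round 4: Fresno 17, Edmonton 31. Edmonton has a majority (≥25).

Edmonton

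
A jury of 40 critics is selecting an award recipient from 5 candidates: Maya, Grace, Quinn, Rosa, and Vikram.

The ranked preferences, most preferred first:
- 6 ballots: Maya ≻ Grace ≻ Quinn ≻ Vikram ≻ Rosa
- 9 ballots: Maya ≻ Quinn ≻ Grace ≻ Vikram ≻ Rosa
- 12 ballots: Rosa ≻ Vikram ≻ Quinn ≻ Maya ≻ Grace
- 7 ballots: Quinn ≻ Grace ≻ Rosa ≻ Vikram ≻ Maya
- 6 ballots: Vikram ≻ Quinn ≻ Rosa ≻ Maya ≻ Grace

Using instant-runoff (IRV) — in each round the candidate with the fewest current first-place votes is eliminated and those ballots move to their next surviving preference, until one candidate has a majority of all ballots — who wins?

Round 1: Maya 15, Grace 0, Quinn 7, Rosa 12, Vikram 6. Grace eliminated.
Round 2: Maya 15, Quinn 7, Rosa 12, Vikram 6. Vikram eliminated.
Round 3: Maya 15, Quinn 13, Rosa 12. Rosa eliminated.
Round 4: Maya 15, Quinn 25. Quinn has a majority (≥21).

Quinn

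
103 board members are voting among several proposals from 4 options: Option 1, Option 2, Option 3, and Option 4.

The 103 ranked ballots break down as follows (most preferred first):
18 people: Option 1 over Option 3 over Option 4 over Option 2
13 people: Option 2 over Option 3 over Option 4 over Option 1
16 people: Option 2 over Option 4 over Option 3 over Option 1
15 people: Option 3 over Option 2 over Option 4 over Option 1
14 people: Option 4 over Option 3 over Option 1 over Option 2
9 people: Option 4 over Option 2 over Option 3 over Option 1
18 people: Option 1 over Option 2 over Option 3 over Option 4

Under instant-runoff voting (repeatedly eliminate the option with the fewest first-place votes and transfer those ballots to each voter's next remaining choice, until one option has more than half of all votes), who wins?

Round 1: Option 1 36, Option 2 29, Option 3 15, Option 4 23. Option 3 eliminated.
Round 2: Option 1 36, Option 2 44, Option 4 23. Option 4 eliminated.
Round 3: Option 1 50, Option 2 53. Option 2 has a majority (≥52).

Option 2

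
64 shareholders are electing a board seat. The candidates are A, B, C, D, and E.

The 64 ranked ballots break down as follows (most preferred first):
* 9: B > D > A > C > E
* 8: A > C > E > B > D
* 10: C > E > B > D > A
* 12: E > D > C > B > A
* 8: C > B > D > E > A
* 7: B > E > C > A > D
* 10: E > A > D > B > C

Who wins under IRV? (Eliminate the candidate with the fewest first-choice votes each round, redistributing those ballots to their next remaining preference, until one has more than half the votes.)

C

Round 1: A 8, B 16, C 18, D 0, E 22. D eliminated.
Round 2: A 8, B 16, C 18, E 22. A eliminated.
Round 3: B 16, C 26, E 22. B eliminated.
Round 4: C 35, E 29. C has a majority (≥33).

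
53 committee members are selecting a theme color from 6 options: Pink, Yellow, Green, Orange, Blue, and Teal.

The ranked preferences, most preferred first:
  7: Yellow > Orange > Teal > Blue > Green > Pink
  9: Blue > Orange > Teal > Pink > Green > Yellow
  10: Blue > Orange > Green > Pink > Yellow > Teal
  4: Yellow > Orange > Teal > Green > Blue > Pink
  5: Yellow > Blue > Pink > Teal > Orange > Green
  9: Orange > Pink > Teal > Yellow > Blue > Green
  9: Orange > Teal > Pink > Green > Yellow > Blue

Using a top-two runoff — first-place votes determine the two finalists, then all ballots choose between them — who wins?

Orange

Round 1 first-place votes: Pink 0, Yellow 16, Green 0, Orange 18, Blue 19, Teal 0. Blue and Orange advance.
Runoff: Blue is ranked above Orange on 24 ballots, Orange above Blue on 29.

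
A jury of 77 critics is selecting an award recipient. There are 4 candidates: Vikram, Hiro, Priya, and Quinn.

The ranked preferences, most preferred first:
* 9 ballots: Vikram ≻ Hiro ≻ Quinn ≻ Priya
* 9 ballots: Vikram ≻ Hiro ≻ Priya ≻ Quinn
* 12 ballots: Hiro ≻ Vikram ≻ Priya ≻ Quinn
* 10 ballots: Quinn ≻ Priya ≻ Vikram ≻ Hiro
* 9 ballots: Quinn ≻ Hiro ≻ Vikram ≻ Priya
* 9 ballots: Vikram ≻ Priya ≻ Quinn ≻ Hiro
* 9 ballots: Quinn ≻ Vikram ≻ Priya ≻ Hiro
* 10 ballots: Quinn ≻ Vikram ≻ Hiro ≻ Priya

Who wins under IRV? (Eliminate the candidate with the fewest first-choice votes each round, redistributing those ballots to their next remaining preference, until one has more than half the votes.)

Vikram

Round 1: Vikram 27, Hiro 12, Priya 0, Quinn 38. Priya eliminated.
Round 2: Vikram 27, Hiro 12, Quinn 38. Hiro eliminated.
Round 3: Vikram 39, Quinn 38. Vikram has a majority (≥39).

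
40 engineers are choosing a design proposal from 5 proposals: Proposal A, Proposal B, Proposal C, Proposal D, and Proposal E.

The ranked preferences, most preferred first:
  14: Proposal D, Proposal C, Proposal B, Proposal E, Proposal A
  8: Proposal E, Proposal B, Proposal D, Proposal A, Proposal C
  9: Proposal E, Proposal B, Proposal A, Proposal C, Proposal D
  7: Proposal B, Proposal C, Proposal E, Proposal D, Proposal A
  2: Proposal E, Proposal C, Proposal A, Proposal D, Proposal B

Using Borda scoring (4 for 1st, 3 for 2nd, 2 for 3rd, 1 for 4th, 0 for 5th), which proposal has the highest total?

Proposal B

Proposal A: 14×0 + 8×1 + 9×2 + 7×0 + 2×2 = 30
Proposal B: 14×2 + 8×3 + 9×3 + 7×4 + 2×0 = 107
Proposal C: 14×3 + 8×0 + 9×1 + 7×3 + 2×3 = 78
Proposal D: 14×4 + 8×2 + 9×0 + 7×1 + 2×1 = 81
Proposal E: 14×1 + 8×4 + 9×4 + 7×2 + 2×4 = 104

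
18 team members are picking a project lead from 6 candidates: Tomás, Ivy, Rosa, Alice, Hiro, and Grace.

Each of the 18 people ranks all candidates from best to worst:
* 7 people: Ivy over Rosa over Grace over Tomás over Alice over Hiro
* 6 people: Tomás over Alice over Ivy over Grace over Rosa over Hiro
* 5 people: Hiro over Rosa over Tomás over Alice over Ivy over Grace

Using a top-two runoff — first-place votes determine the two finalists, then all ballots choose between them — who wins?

Tomás

Round 1 first-place votes: Tomás 6, Ivy 7, Rosa 0, Alice 0, Hiro 5, Grace 0. Ivy and Tomás advance.
Runoff: Ivy is ranked above Tomás on 7 ballots, Tomás above Ivy on 11.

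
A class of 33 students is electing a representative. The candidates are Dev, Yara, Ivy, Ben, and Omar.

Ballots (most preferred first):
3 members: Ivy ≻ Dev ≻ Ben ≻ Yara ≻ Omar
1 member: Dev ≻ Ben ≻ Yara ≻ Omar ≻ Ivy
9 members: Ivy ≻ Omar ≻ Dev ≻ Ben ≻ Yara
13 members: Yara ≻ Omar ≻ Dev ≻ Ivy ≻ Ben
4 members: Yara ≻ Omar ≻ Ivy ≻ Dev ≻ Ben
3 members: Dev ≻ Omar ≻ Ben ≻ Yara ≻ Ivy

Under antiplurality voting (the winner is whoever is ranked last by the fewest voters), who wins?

Last-place votes: Dev 0, Yara 9, Ivy 4, Ben 17, Omar 3.

Dev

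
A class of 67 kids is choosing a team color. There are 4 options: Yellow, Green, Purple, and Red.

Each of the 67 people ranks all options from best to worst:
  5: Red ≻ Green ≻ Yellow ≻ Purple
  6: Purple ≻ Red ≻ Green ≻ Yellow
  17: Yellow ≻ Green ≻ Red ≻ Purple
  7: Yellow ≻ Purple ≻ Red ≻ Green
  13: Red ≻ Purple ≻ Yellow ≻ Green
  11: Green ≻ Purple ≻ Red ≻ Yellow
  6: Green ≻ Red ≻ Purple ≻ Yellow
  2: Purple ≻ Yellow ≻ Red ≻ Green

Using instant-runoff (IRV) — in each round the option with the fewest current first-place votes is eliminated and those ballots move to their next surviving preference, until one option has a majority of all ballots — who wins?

Round 1: Yellow 24, Green 17, Purple 8, Red 18. Purple eliminated.
Round 2: Yellow 26, Green 17, Red 24. Green eliminated.
Round 3: Yellow 26, Red 41. Red has a majority (≥34).

Red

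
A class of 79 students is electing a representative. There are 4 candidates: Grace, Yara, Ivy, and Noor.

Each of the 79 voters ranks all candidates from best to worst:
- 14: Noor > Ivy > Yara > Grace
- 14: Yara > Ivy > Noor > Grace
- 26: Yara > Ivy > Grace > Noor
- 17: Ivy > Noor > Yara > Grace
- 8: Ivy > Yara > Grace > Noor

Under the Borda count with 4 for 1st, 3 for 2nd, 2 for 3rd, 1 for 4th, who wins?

Grace: 14×1 + 14×1 + 26×2 + 17×1 + 8×2 = 113
Yara: 14×2 + 14×4 + 26×4 + 17×2 + 8×3 = 246
Ivy: 14×3 + 14×3 + 26×3 + 17×4 + 8×4 = 262
Noor: 14×4 + 14×2 + 26×1 + 17×3 + 8×1 = 169

Ivy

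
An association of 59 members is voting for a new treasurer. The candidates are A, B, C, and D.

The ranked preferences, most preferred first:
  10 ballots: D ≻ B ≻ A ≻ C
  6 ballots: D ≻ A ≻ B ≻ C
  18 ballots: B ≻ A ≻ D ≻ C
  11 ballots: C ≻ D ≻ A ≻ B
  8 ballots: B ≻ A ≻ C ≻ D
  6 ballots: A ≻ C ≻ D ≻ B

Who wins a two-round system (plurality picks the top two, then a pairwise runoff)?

Round 1 first-place votes: A 6, B 26, C 11, D 16. B and D advance.
Runoff: B is ranked above D on 26 ballots, D above B on 33.

D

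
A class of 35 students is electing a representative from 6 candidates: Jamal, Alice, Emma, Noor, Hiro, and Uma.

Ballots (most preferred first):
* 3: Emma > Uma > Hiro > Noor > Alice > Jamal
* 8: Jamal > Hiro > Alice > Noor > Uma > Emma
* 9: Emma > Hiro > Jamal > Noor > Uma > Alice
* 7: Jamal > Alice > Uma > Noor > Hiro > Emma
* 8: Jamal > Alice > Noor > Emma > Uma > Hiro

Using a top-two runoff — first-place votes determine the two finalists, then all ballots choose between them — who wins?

Round 1 first-place votes: Jamal 23, Alice 0, Emma 12, Noor 0, Hiro 0, Uma 0. Jamal and Emma advance.
Runoff: Jamal is ranked above Emma on 23 ballots, Emma above Jamal on 12.

Jamal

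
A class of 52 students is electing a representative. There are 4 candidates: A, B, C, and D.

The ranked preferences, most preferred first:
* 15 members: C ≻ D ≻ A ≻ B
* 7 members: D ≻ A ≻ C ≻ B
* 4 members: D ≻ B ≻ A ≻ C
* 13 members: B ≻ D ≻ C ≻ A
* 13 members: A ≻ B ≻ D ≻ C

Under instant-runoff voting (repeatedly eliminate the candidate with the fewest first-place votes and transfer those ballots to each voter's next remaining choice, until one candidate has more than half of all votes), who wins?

A

Round 1: A 13, B 13, C 15, D 11. D eliminated.
Round 2: A 20, B 17, C 15. C eliminated.
Round 3: A 35, B 17. A has a majority (≥27).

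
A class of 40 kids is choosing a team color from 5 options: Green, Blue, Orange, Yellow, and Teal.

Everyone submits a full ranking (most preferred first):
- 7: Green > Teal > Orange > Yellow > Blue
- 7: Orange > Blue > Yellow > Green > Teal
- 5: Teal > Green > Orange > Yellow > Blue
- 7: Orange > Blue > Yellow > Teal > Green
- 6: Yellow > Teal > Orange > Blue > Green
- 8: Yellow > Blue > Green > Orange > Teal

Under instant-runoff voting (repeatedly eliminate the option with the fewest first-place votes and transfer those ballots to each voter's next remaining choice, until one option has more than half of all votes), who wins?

Orange

Round 1: Green 7, Blue 0, Orange 14, Yellow 14, Teal 5. Blue eliminated.
Round 2: Green 7, Orange 14, Yellow 14, Teal 5. Teal eliminated.
Round 3: Green 12, Orange 14, Yellow 14. Green eliminated.
Round 4: Orange 26, Yellow 14. Orange has a majority (≥21).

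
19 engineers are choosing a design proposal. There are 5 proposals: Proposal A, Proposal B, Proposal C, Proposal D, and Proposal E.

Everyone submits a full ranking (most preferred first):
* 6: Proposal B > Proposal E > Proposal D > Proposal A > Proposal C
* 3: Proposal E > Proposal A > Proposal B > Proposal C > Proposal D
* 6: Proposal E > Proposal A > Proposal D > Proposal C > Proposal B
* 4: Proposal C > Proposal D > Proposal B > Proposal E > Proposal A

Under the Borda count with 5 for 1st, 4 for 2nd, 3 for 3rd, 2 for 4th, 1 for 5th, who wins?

Proposal E

Proposal A: 6×2 + 3×4 + 6×4 + 4×1 = 52
Proposal B: 6×5 + 3×3 + 6×1 + 4×3 = 57
Proposal C: 6×1 + 3×2 + 6×2 + 4×5 = 44
Proposal D: 6×3 + 3×1 + 6×3 + 4×4 = 55
Proposal E: 6×4 + 3×5 + 6×5 + 4×2 = 77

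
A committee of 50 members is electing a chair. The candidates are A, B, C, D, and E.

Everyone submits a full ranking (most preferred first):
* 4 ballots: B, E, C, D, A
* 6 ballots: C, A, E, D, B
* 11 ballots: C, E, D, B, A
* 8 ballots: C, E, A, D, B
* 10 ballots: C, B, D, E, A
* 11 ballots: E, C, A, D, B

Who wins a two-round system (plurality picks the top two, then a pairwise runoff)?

C

Round 1 first-place votes: A 0, B 4, C 35, D 0, E 11. C and E advance.
Runoff: C is ranked above E on 35 ballots, E above C on 15.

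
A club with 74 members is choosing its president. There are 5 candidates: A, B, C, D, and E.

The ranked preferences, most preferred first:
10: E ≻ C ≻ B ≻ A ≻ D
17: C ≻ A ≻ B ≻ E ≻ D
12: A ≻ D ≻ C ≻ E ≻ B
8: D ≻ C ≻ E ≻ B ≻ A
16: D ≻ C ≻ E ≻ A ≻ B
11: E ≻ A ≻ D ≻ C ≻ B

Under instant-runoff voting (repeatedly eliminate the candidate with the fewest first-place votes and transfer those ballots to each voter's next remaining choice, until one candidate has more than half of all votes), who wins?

E

Round 1: A 12, B 0, C 17, D 24, E 21. B eliminated.
Round 2: A 12, C 17, D 24, E 21. A eliminated.
Round 3: C 17, D 36, E 21. C eliminated.
Round 4: D 36, E 38. E has a majority (≥38).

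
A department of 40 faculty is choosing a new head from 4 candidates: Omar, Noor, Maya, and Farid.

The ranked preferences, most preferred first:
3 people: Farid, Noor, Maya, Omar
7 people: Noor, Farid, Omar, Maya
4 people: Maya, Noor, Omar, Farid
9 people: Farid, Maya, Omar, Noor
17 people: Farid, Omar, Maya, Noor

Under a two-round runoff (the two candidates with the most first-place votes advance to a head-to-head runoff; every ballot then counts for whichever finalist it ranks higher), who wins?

Farid

Round 1 first-place votes: Omar 0, Noor 7, Maya 4, Farid 29. Farid and Noor advance.
Runoff: Farid is ranked above Noor on 29 ballots, Noor above Farid on 11.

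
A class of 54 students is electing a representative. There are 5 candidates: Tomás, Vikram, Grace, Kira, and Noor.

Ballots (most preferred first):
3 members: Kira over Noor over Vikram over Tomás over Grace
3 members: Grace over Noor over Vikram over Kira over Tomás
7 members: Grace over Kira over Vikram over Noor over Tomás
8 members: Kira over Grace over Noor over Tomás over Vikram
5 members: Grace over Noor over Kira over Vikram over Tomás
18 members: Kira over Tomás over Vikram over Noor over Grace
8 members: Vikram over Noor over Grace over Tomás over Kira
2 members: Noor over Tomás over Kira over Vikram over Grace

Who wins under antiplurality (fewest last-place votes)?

Last-place votes: Tomás 15, Vikram 8, Grace 23, Kira 8, Noor 0.

Noor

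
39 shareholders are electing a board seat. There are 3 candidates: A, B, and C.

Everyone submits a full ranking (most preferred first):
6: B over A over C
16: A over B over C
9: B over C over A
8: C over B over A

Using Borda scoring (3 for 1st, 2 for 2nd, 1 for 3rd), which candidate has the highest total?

B

A: 6×2 + 16×3 + 9×1 + 8×1 = 77
B: 6×3 + 16×2 + 9×3 + 8×2 = 93
C: 6×1 + 16×1 + 9×2 + 8×3 = 64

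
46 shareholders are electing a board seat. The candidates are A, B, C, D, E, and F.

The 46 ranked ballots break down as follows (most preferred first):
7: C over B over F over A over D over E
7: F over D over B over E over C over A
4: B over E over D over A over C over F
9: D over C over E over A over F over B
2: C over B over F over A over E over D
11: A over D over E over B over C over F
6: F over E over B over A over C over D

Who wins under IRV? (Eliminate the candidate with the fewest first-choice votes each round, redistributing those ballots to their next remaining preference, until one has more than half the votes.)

D

Round 1: A 11, B 4, C 9, D 9, E 0, F 13. E eliminated.
Round 2: A 11, B 4, C 9, D 9, F 13. B eliminated.
Round 3: A 11, C 9, D 13, F 13. C eliminated.
Round 4: A 11, D 13, F 22. A eliminated.
Round 5: D 24, F 22. D has a majority (≥24).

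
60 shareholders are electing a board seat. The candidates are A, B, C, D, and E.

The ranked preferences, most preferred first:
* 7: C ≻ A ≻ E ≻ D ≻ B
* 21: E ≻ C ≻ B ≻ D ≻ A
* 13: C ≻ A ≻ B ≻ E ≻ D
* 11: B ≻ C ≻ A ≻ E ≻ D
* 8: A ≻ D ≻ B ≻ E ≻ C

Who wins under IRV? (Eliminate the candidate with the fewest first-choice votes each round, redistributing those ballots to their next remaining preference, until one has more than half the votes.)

Round 1: A 8, B 11, C 20, D 0, E 21. D eliminated.
Round 2: A 8, B 11, C 20, E 21. A eliminated.
Round 3: B 19, C 20, E 21. B eliminated.
Round 4: C 31, E 29. C has a majority (≥31).

C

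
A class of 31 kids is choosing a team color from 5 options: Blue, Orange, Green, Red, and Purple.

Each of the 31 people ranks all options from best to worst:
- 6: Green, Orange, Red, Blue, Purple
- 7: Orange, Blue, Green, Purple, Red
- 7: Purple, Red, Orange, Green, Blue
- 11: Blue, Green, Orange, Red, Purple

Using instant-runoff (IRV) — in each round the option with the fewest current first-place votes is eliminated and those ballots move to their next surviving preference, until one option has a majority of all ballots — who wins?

Round 1: Blue 11, Orange 7, Green 6, Red 0, Purple 7. Red eliminated.
Round 2: Blue 11, Orange 7, Green 6, Purple 7. Green eliminated.
Round 3: Blue 11, Orange 13, Purple 7. Purple eliminated.
Round 4: Blue 11, Orange 20. Orange has a majority (≥16).

Orange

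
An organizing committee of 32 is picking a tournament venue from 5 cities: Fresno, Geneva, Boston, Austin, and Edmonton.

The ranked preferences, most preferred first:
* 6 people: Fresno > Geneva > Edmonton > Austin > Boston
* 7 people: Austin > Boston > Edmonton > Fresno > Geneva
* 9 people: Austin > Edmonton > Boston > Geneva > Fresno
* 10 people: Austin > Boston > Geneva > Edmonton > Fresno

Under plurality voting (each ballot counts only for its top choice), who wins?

First-place votes: Fresno 6, Geneva 0, Boston 0, Austin 26, Edmonton 0.

Austin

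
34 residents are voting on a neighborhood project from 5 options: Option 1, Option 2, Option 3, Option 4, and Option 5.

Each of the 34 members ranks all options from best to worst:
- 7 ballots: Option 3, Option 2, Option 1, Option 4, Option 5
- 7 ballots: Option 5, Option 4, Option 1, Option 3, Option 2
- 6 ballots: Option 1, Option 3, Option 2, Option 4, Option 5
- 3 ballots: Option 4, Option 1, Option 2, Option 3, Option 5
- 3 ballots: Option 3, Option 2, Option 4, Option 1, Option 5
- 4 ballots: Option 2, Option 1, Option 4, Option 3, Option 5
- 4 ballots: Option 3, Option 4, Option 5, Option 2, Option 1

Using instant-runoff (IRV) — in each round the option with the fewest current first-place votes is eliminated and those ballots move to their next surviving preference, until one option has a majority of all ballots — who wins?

Round 1: Option 1 6, Option 2 4, Option 3 14, Option 4 3, Option 5 7. Option 4 eliminated.
Round 2: Option 1 9, Option 2 4, Option 3 14, Option 5 7. Option 2 eliminated.
Round 3: Option 1 13, Option 3 14, Option 5 7. Option 5 eliminated.
Round 4: Option 1 20, Option 3 14. Option 1 has a majority (≥18).

Option 1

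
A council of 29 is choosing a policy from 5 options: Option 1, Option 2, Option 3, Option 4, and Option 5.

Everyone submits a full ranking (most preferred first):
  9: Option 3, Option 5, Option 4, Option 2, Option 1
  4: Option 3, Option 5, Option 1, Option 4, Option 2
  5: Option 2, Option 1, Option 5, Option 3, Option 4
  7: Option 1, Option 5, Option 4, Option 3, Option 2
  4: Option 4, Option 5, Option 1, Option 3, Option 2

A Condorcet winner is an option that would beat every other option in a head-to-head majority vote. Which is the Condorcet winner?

Option 5 vs Option 1: 17–12
Option 5 vs Option 2: 24–5
Option 5 vs Option 3: 16–13
Option 5 vs Option 4: 25–4
Option 5 beats every other option.

Option 5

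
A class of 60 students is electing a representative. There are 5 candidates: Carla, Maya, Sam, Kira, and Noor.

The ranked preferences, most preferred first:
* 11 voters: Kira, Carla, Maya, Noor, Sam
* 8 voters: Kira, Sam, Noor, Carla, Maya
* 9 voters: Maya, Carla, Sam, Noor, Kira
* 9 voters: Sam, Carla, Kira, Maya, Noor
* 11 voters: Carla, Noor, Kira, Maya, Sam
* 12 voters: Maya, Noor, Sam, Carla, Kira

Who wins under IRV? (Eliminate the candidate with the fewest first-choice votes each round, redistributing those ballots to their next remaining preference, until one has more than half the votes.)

Round 1: Carla 11, Maya 21, Sam 9, Kira 19, Noor 0. Noor eliminated.
Round 2: Carla 11, Maya 21, Sam 9, Kira 19. Sam eliminated.
Round 3: Carla 20, Maya 21, Kira 19. Kira eliminated.
Round 4: Carla 39, Maya 21. Carla has a majority (≥31).

Carla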